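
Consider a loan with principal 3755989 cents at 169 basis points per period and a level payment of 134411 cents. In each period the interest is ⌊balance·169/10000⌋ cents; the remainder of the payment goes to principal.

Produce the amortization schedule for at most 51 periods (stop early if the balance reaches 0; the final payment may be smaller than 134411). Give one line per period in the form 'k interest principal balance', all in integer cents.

1. interest=⌊3755989·169/10000⌋=63476; principal=134411-63476=70935; balance=3755989-70935=3685054
2. interest=⌊3685054·169/10000⌋=62277; principal=134411-62277=72134; balance=3685054-72134=3612920
3. interest=⌊3612920·169/10000⌋=61058; principal=134411-61058=73353; balance=3612920-73353=3539567
4. interest=⌊3539567·169/10000⌋=59818; principal=134411-59818=74593; balance=3539567-74593=3464974
5. interest=⌊3464974·169/10000⌋=58558; principal=134411-58558=75853; balance=3464974-75853=3389121
6. interest=⌊3389121·169/10000⌋=57276; principal=134411-57276=77135; balance=3389121-77135=3311986
7. interest=⌊3311986·169/10000⌋=55972; principal=134411-55972=78439; balance=3311986-78439=3233547
8. interest=⌊3233547·169/10000⌋=54646; principal=134411-54646=79765; balance=3233547-79765=3153782
9. interest=⌊3153782·169/10000⌋=53298; principal=134411-53298=81113; balance=3153782-81113=3072669
10. interest=⌊3072669·169/10000⌋=51928; principal=134411-51928=82483; balance=3072669-82483=2990186
11. interest=⌊2990186·169/10000⌋=50534; principal=134411-50534=83877; balance=2990186-83877=2906309
12. interest=⌊2906309·169/10000⌋=49116; principal=134411-49116=85295; balance=2906309-85295=2821014
13. interest=⌊2821014·169/10000⌋=47675; principal=134411-47675=86736; balance=2821014-86736=2734278
14. interest=⌊2734278·169/10000⌋=46209; principal=134411-46209=88202; balance=2734278-88202=2646076
15. interest=⌊2646076·169/10000⌋=44718; principal=134411-44718=89693; balance=2646076-89693=2556383
16. interest=⌊2556383·169/10000⌋=43202; principal=134411-43202=91209; balance=2556383-91209=2465174
17. interest=⌊2465174·169/10000⌋=41661; principal=134411-41661=92750; balance=2465174-92750=2372424
18. interest=⌊2372424·169/10000⌋=40093; principal=134411-40093=94318; balance=2372424-94318=2278106
19. interest=⌊2278106·169/10000⌋=38499; principal=134411-38499=95912; balance=2278106-95912=2182194
20. interest=⌊2182194·169/10000⌋=36879; principal=134411-36879=97532; balance=2182194-97532=2084662
21. interest=⌊2084662·169/10000⌋=35230; principal=134411-35230=99181; balance=2084662-99181=1985481
22. interest=⌊1985481·169/10000⌋=33554; principal=134411-33554=100857; balance=1985481-100857=1884624
23. interest=⌊1884624·169/10000⌋=31850; principal=134411-31850=102561; balance=1884624-102561=1782063
24. interest=⌊1782063·169/10000⌋=30116; principal=134411-30116=104295; balance=1782063-104295=1677768
25. interest=⌊1677768·169/10000⌋=28354; principal=134411-28354=106057; balance=1677768-106057=1571711
26. interest=⌊1571711·169/10000⌋=26561; principal=134411-26561=107850; balance=1571711-107850=1463861
27. interest=⌊1463861·169/10000⌋=24739; principal=134411-24739=109672; balance=1463861-109672=1354189
28. interest=⌊1354189·169/10000⌋=22885; principal=134411-22885=111526; balance=1354189-111526=1242663
29. interest=⌊1242663·169/10000⌋=21001; principal=134411-21001=113410; balance=1242663-113410=1129253
30. interest=⌊1129253·169/10000⌋=19084; principal=134411-19084=115327; balance=1129253-115327=1013926
31. interest=⌊1013926·169/10000⌋=17135; principal=134411-17135=117276; balance=1013926-117276=896650
32. interest=⌊896650·169/10000⌋=15153; principal=134411-15153=119258; balance=896650-119258=777392
33. interest=⌊777392·169/10000⌋=13137; principal=134411-13137=121274; balance=777392-121274=656118
34. interest=⌊656118·169/10000⌋=11088; principal=134411-11088=123323; balance=656118-123323=532795
35. interest=⌊532795·169/10000⌋=9004; principal=134411-9004=125407; balance=532795-125407=407388
36. interest=⌊407388·169/10000⌋=6884; principal=134411-6884=127527; balance=407388-127527=279861
37. interest=⌊279861·169/10000⌋=4729; principal=134411-4729=129682; balance=279861-129682=150179
38. interest=⌊150179·169/10000⌋=2538; principal=134411-2538=131873; balance=150179-131873=18306
39. interest=⌊18306·169/10000⌋=309; principal=min(134411-309,18306)=18306; balance=18306-18306=0

1 63476 70935 3685054
2 62277 72134 3612920
3 61058 73353 3539567
4 59818 74593 3464974
5 58558 75853 3389121
6 57276 77135 3311986
7 55972 78439 3233547
8 54646 79765 3153782
9 53298 81113 3072669
10 51928 82483 2990186
11 50534 83877 2906309
12 49116 85295 2821014
13 47675 86736 2734278
14 46209 88202 2646076
15 44718 89693 2556383
16 43202 91209 2465174
17 41661 92750 2372424
18 40093 94318 2278106
19 38499 95912 2182194
20 36879 97532 2084662
21 35230 99181 1985481
22 33554 100857 1884624
23 31850 102561 1782063
24 30116 104295 1677768
25 28354 106057 1571711
26 26561 107850 1463861
27 24739 109672 1354189
28 22885 111526 1242663
29 21001 113410 1129253
30 19084 115327 1013926
31 17135 117276 896650
32 15153 119258 777392
33 13137 121274 656118
34 11088 123323 532795
35 9004 125407 407388
36 6884 127527 279861
37 4729 129682 150179
38 2538 131873 18306
39 309 18306 0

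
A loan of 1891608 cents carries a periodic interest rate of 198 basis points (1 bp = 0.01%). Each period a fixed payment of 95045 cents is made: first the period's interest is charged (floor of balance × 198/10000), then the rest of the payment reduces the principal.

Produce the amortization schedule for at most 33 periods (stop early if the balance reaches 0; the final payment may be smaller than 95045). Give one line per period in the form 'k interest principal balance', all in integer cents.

1 37453 57592 1834016
2 36313 58732 1775284
3 35150 59895 1715389
4 33964 61081 1654308
5 32755 62290 1592018
6 31521 63524 1528494
7 30264 64781 1463713
8 28981 66064 1397649
9 27673 67372 1330277
10 26339 68706 1261571
11 24979 70066 1191505
12 23591 71454 1120051
13 22177 72868 1047183
14 20734 74311 972872
15 19262 75783 897089
16 17762 77283 819806
17 16232 78813 740993
18 14671 80374 660619
19 13080 81965 578654
20 11457 83588 495066
21 9802 85243 409823
22 8114 86931 322892
23 6393 88652 234240
24 4637 90408 143832
25 2847 92198 51634
26 1022 51634 0

1. interest=⌊1891608·198/10000⌋=37453; principal=95045-37453=57592; balance=1891608-57592=1834016
2. interest=⌊1834016·198/10000⌋=36313; principal=95045-36313=58732; balance=1834016-58732=1775284
3. interest=⌊1775284·198/10000⌋=35150; principal=95045-35150=59895; balance=1775284-59895=1715389
4. interest=⌊1715389·198/10000⌋=33964; principal=95045-33964=61081; balance=1715389-61081=1654308
5. interest=⌊1654308·198/10000⌋=32755; principal=95045-32755=62290; balance=1654308-62290=1592018
6. interest=⌊1592018·198/10000⌋=31521; principal=95045-31521=63524; balance=1592018-63524=1528494
7. interest=⌊1528494·198/10000⌋=30264; principal=95045-30264=64781; balance=1528494-64781=1463713
8. interest=⌊1463713·198/10000⌋=28981; principal=95045-28981=66064; balance=1463713-66064=1397649
9. interest=⌊1397649·198/10000⌋=27673; principal=95045-27673=67372; balance=1397649-67372=1330277
10. interest=⌊1330277·198/10000⌋=26339; principal=95045-26339=68706; balance=1330277-68706=1261571
11. interest=⌊1261571·198/10000⌋=24979; principal=95045-24979=70066; balance=1261571-70066=1191505
12. interest=⌊1191505·198/10000⌋=23591; principal=95045-23591=71454; balance=1191505-71454=1120051
13. interest=⌊1120051·198/10000⌋=22177; principal=95045-22177=72868; balance=1120051-72868=1047183
14. interest=⌊1047183·198/10000⌋=20734; principal=95045-20734=74311; balance=1047183-74311=972872
15. interest=⌊972872·198/10000⌋=19262; principal=95045-19262=75783; balance=972872-75783=897089
16. interest=⌊897089·198/10000⌋=17762; principal=95045-17762=77283; balance=897089-77283=819806
17. interest=⌊819806·198/10000⌋=16232; principal=95045-16232=78813; balance=819806-78813=740993
18. interest=⌊740993·198/10000⌋=14671; principal=95045-14671=80374; balance=740993-80374=660619
19. interest=⌊660619·198/10000⌋=13080; principal=95045-13080=81965; balance=660619-81965=578654
20. interest=⌊578654·198/10000⌋=11457; principal=95045-11457=83588; balance=578654-83588=495066
21. interest=⌊495066·198/10000⌋=9802; principal=95045-9802=85243; balance=495066-85243=409823
22. interest=⌊409823·198/10000⌋=8114; principal=95045-8114=86931; balance=409823-86931=322892
23. interest=⌊322892·198/10000⌋=6393; principal=95045-6393=88652; balance=322892-88652=234240
24. interest=⌊234240·198/10000⌋=4637; principal=95045-4637=90408; balance=234240-90408=143832
25. interest=⌊143832·198/10000⌋=2847; principal=95045-2847=92198; balance=143832-92198=51634
26. interest=⌊51634·198/10000⌋=1022; principal=min(95045-1022,51634)=51634; balance=51634-51634=0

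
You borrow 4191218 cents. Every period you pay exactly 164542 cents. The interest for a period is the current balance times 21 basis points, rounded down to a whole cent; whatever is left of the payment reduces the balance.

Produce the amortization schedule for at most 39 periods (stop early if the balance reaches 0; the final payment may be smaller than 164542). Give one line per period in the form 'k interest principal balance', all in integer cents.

1 8801 155741 4035477
2 8474 156068 3879409
3 8146 156396 3723013
4 7818 156724 3566289
5 7489 157053 3409236
6 7159 157383 3251853
7 6828 157714 3094139
8 6497 158045 2936094
9 6165 158377 2777717
10 5833 158709 2619008
11 5499 159043 2459965
12 5165 159377 2300588
13 4831 159711 2140877
14 4495 160047 1980830
15 4159 160383 1820447
16 3822 160720 1659727
17 3485 161057 1498670
18 3147 161395 1337275
19 2808 161734 1175541
20 2468 162074 1013467
21 2128 162414 851053
22 1787 162755 688298
23 1445 163097 525201
24 1102 163440 361761
25 759 163783 197978
26 415 164127 33851
27 71 33851 0

1. interest=⌊4191218·21/10000⌋=8801; principal=164542-8801=155741; balance=4191218-155741=4035477
2. interest=⌊4035477·21/10000⌋=8474; principal=164542-8474=156068; balance=4035477-156068=3879409
3. interest=⌊3879409·21/10000⌋=8146; principal=164542-8146=156396; balance=3879409-156396=3723013
4. interest=⌊3723013·21/10000⌋=7818; principal=164542-7818=156724; balance=3723013-156724=3566289
5. interest=⌊3566289·21/10000⌋=7489; principal=164542-7489=157053; balance=3566289-157053=3409236
6. interest=⌊3409236·21/10000⌋=7159; principal=164542-7159=157383; balance=3409236-157383=3251853
7. interest=⌊3251853·21/10000⌋=6828; principal=164542-6828=157714; balance=3251853-157714=3094139
8. interest=⌊3094139·21/10000⌋=6497; principal=164542-6497=158045; balance=3094139-158045=2936094
9. interest=⌊2936094·21/10000⌋=6165; principal=164542-6165=158377; balance=2936094-158377=2777717
10. interest=⌊2777717·21/10000⌋=5833; principal=164542-5833=158709; balance=2777717-158709=2619008
11. interest=⌊2619008·21/10000⌋=5499; principal=164542-5499=159043; balance=2619008-159043=2459965
12. interest=⌊2459965·21/10000⌋=5165; principal=164542-5165=159377; balance=2459965-159377=2300588
13. interest=⌊2300588·21/10000⌋=4831; principal=164542-4831=159711; balance=2300588-159711=2140877
14. interest=⌊2140877·21/10000⌋=4495; principal=164542-4495=160047; balance=2140877-160047=1980830
15. interest=⌊1980830·21/10000⌋=4159; principal=164542-4159=160383; balance=1980830-160383=1820447
16. interest=⌊1820447·21/10000⌋=3822; principal=164542-3822=160720; balance=1820447-160720=1659727
17. interest=⌊1659727·21/10000⌋=3485; principal=164542-3485=161057; balance=1659727-161057=1498670
18. interest=⌊1498670·21/10000⌋=3147; principal=164542-3147=161395; balance=1498670-161395=1337275
19. interest=⌊1337275·21/10000⌋=2808; principal=164542-2808=161734; balance=1337275-161734=1175541
20. interest=⌊1175541·21/10000⌋=2468; principal=164542-2468=162074; balance=1175541-162074=1013467
21. interest=⌊1013467·21/10000⌋=2128; principal=164542-2128=162414; balance=1013467-162414=851053
22. interest=⌊851053·21/10000⌋=1787; principal=164542-1787=162755; balance=851053-162755=688298
23. interest=⌊688298·21/10000⌋=1445; principal=164542-1445=163097; balance=688298-163097=525201
24. interest=⌊525201·21/10000⌋=1102; principal=164542-1102=163440; balance=525201-163440=361761
25. interest=⌊361761·21/10000⌋=759; principal=164542-759=163783; balance=361761-163783=197978
26. interest=⌊197978·21/10000⌋=415; principal=164542-415=164127; balance=197978-164127=33851
27. interest=⌊33851·21/10000⌋=71; principal=min(164542-71,33851)=33851; balance=33851-33851=0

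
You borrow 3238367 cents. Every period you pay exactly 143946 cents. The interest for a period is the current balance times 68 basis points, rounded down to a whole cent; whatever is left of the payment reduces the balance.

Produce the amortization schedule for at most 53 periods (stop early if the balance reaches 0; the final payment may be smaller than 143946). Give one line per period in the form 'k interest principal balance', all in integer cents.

1. interest=⌊3238367·68/10000⌋=22020; principal=143946-22020=121926; balance=3238367-121926=3116441
2. interest=⌊3116441·68/10000⌋=21191; principal=143946-21191=122755; balance=3116441-122755=2993686
3. interest=⌊2993686·68/10000⌋=20357; principal=143946-20357=123589; balance=2993686-123589=2870097
4. interest=⌊2870097·68/10000⌋=19516; principal=143946-19516=124430; balance=2870097-124430=2745667
5. interest=⌊2745667·68/10000⌋=18670; principal=143946-18670=125276; balance=2745667-125276=2620391
6. interest=⌊2620391·68/10000⌋=17818; principal=143946-17818=126128; balance=2620391-126128=2494263
7. interest=⌊2494263·68/10000⌋=16960; principal=143946-16960=126986; balance=2494263-126986=2367277
8. interest=⌊2367277·68/10000⌋=16097; principal=143946-16097=127849; balance=2367277-127849=2239428
9. interest=⌊2239428·68/10000⌋=15228; principal=143946-15228=128718; balance=2239428-128718=2110710
10. interest=⌊2110710·68/10000⌋=14352; principal=143946-14352=129594; balance=2110710-129594=1981116
11. interest=⌊1981116·68/10000⌋=13471; principal=143946-13471=130475; balance=1981116-130475=1850641
12. interest=⌊1850641·68/10000⌋=12584; principal=143946-12584=131362; balance=1850641-131362=1719279
13. interest=⌊1719279·68/10000⌋=11691; principal=143946-11691=132255; balance=1719279-132255=1587024
14. interest=⌊1587024·68/10000⌋=10791; principal=143946-10791=133155; balance=1587024-133155=1453869
15. interest=⌊1453869·68/10000⌋=9886; principal=143946-9886=134060; balance=1453869-134060=1319809
16. interest=⌊1319809·68/10000⌋=8974; principal=143946-8974=134972; balance=1319809-134972=1184837
17. interest=⌊1184837·68/10000⌋=8056; principal=143946-8056=135890; balance=1184837-135890=1048947
18. interest=⌊1048947·68/10000⌋=7132; principal=143946-7132=136814; balance=1048947-136814=912133
19. interest=⌊912133·68/10000⌋=6202; principal=143946-6202=137744; balance=912133-137744=774389
20. interest=⌊774389·68/10000⌋=5265; principal=143946-5265=138681; balance=774389-138681=635708
21. interest=⌊635708·68/10000⌋=4322; principal=143946-4322=139624; balance=635708-139624=496084
22. interest=⌊496084·68/10000⌋=3373; principal=143946-3373=140573; balance=496084-140573=355511
23. interest=⌊355511·68/10000⌋=2417; principal=143946-2417=141529; balance=355511-141529=213982
24. interest=⌊213982·68/10000⌋=1455; principal=143946-1455=142491; balance=213982-142491=71491
25. interest=⌊71491·68/10000⌋=486; principal=min(143946-486,71491)=71491; balance=71491-71491=0

1 22020 121926 3116441
2 21191 122755 2993686
3 20357 123589 2870097
4 19516 124430 2745667
5 18670 125276 2620391
6 17818 126128 2494263
7 16960 126986 2367277
8 16097 127849 2239428
9 15228 128718 2110710
10 14352 129594 1981116
11 13471 130475 1850641
12 12584 131362 1719279
13 11691 132255 1587024
14 10791 133155 1453869
15 9886 134060 1319809
16 8974 134972 1184837
17 8056 135890 1048947
18 7132 136814 912133
19 6202 137744 774389
20 5265 138681 635708
21 4322 139624 496084
22 3373 140573 355511
23 2417 141529 213982
24 1455 142491 71491
25 486 71491 0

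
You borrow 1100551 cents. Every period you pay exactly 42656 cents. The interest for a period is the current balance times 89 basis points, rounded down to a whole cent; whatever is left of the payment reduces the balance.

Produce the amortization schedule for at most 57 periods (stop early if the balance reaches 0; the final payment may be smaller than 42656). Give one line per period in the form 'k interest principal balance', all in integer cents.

1. interest=⌊1100551·89/10000⌋=9794; principal=42656-9794=32862; balance=1100551-32862=1067689
2. interest=⌊1067689·89/10000⌋=9502; principal=42656-9502=33154; balance=1067689-33154=1034535
3. interest=⌊1034535·89/10000⌋=9207; principal=42656-9207=33449; balance=1034535-33449=1001086
4. interest=⌊1001086·89/10000⌋=8909; principal=42656-8909=33747; balance=1001086-33747=967339
5. interest=⌊967339·89/10000⌋=8609; principal=42656-8609=34047; balance=967339-34047=933292
6. interest=⌊933292·89/10000⌋=8306; principal=42656-8306=34350; balance=933292-34350=898942
7. interest=⌊898942·89/10000⌋=8000; principal=42656-8000=34656; balance=898942-34656=864286
8. interest=⌊864286·89/10000⌋=7692; principal=42656-7692=34964; balance=864286-34964=829322
9. interest=⌊829322·89/10000⌋=7380; principal=42656-7380=35276; balance=829322-35276=794046
10. interest=⌊794046·89/10000⌋=7067; principal=42656-7067=35589; balance=794046-35589=758457
11. interest=⌊758457·89/10000⌋=6750; principal=42656-6750=35906; balance=758457-35906=722551
12. interest=⌊722551·89/10000⌋=6430; principal=42656-6430=36226; balance=722551-36226=686325
13. interest=⌊686325·89/10000⌋=6108; principal=42656-6108=36548; balance=686325-36548=649777
14. interest=⌊649777·89/10000⌋=5783; principal=42656-5783=36873; balance=649777-36873=612904
15. interest=⌊612904·89/10000⌋=5454; principal=42656-5454=37202; balance=612904-37202=575702
16. interest=⌊575702·89/10000⌋=5123; principal=42656-5123=37533; balance=575702-37533=538169
17. interest=⌊538169·89/10000⌋=4789; principal=42656-4789=37867; balance=538169-37867=500302
18. interest=⌊500302·89/10000⌋=4452; principal=42656-4452=38204; balance=500302-38204=462098
19. interest=⌊462098·89/10000⌋=4112; principal=42656-4112=38544; balance=462098-38544=423554
20. interest=⌊423554·89/10000⌋=3769; principal=42656-3769=38887; balance=423554-38887=384667
21. interest=⌊384667·89/10000⌋=3423; principal=42656-3423=39233; balance=384667-39233=345434
22. interest=⌊345434·89/10000⌋=3074; principal=42656-3074=39582; balance=345434-39582=305852
23. interest=⌊305852·89/10000⌋=2722; principal=42656-2722=39934; balance=305852-39934=265918
24. interest=⌊265918·89/10000⌋=2366; principal=42656-2366=40290; balance=265918-40290=225628
25. interest=⌊225628·89/10000⌋=2008; principal=42656-2008=40648; balance=225628-40648=184980
26. interest=⌊184980·89/10000⌋=1646; principal=42656-1646=41010; balance=184980-41010=143970
27. interest=⌊143970·89/10000⌋=1281; principal=42656-1281=41375; balance=143970-41375=102595
28. interest=⌊102595·89/10000⌋=913; principal=42656-913=41743; balance=102595-41743=60852
29. interest=⌊60852·89/10000⌋=541; principal=42656-541=42115; balance=60852-42115=18737
30. interest=⌊18737·89/10000⌋=166; principal=min(42656-166,18737)=18737; balance=18737-18737=0

1 9794 32862 1067689
2 9502 33154 1034535
3 9207 33449 1001086
4 8909 33747 967339
5 8609 34047 933292
6 8306 34350 898942
7 8000 34656 864286
8 7692 34964 829322
9 7380 35276 794046
10 7067 35589 758457
11 6750 35906 722551
12 6430 36226 686325
13 6108 36548 649777
14 5783 36873 612904
15 5454 37202 575702
16 5123 37533 538169
17 4789 37867 500302
18 4452 38204 462098
19 4112 38544 423554
20 3769 38887 384667
21 3423 39233 345434
22 3074 39582 305852
23 2722 39934 265918
24 2366 40290 225628
25 2008 40648 184980
26 1646 41010 143970
27 1281 41375 102595
28 913 41743 60852
29 541 42115 18737
30 166 18737 0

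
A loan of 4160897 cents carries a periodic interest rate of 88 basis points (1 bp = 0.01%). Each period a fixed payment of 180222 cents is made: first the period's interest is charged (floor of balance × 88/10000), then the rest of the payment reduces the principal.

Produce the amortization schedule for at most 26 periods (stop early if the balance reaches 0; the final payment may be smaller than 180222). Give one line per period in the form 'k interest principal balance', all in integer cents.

1. interest=⌊4160897·88/10000⌋=36615; principal=180222-36615=143607; balance=4160897-143607=4017290
2. interest=⌊4017290·88/10000⌋=35352; principal=180222-35352=144870; balance=4017290-144870=3872420
3. interest=⌊3872420·88/10000⌋=34077; principal=180222-34077=146145; balance=3872420-146145=3726275
4. interest=⌊3726275·88/10000⌋=32791; principal=180222-32791=147431; balance=3726275-147431=3578844
5. interest=⌊3578844·88/10000⌋=31493; principal=180222-31493=148729; balance=3578844-148729=3430115
6. interest=⌊3430115·88/10000⌋=30185; principal=180222-30185=150037; balance=3430115-150037=3280078
7. interest=⌊3280078·88/10000⌋=28864; principal=180222-28864=151358; balance=3280078-151358=3128720
8. interest=⌊3128720·88/10000⌋=27532; principal=180222-27532=152690; balance=3128720-152690=2976030
9. interest=⌊2976030·88/10000⌋=26189; principal=180222-26189=154033; balance=2976030-154033=2821997
10. interest=⌊2821997·88/10000⌋=24833; principal=180222-24833=155389; balance=2821997-155389=2666608
11. interest=⌊2666608·88/10000⌋=23466; principal=180222-23466=156756; balance=2666608-156756=2509852
12. interest=⌊2509852·88/10000⌋=22086; principal=180222-22086=158136; balance=2509852-158136=2351716
13. interest=⌊2351716·88/10000⌋=20695; principal=180222-20695=159527; balance=2351716-159527=2192189
14. interest=⌊2192189·88/10000⌋=19291; principal=180222-19291=160931; balance=2192189-160931=2031258
15. interest=⌊2031258·88/10000⌋=17875; principal=180222-17875=162347; balance=2031258-162347=1868911
16. interest=⌊1868911·88/10000⌋=16446; principal=180222-16446=163776; balance=1868911-163776=1705135
17. interest=⌊1705135·88/10000⌋=15005; principal=180222-15005=165217; balance=1705135-165217=1539918
18. interest=⌊1539918·88/10000⌋=13551; principal=180222-13551=166671; balance=1539918-166671=1373247
19. interest=⌊1373247·88/10000⌋=12084; principal=180222-12084=168138; balance=1373247-168138=1205109
20. interest=⌊1205109·88/10000⌋=10604; principal=180222-10604=169618; balance=1205109-169618=1035491
21. interest=⌊1035491·88/10000⌋=9112; principal=180222-9112=171110; balance=1035491-171110=864381
22. interest=⌊864381·88/10000⌋=7606; principal=180222-7606=172616; balance=864381-172616=691765
23. interest=⌊691765·88/10000⌋=6087; principal=180222-6087=174135; balance=691765-174135=517630
24. interest=⌊517630·88/10000⌋=4555; principal=180222-4555=175667; balance=517630-175667=341963
25. interest=⌊341963·88/10000⌋=3009; principal=180222-3009=177213; balance=341963-177213=164750
26. interest=⌊164750·88/10000⌋=1449; principal=min(180222-1449,164750)=164750; balance=164750-164750=0

1 36615 143607 4017290
2 35352 144870 3872420
3 34077 146145 3726275
4 32791 147431 3578844
5 31493 148729 3430115
6 30185 150037 3280078
7 28864 151358 3128720
8 27532 152690 2976030
9 26189 154033 2821997
10 24833 155389 2666608
11 23466 156756 2509852
12 22086 158136 2351716
13 20695 159527 2192189
14 19291 160931 2031258
15 17875 162347 1868911
16 16446 163776 1705135
17 15005 165217 1539918
18 13551 166671 1373247
19 12084 168138 1205109
20 10604 169618 1035491
21 9112 171110 864381
22 7606 172616 691765
23 6087 174135 517630
24 4555 175667 341963
25 3009 177213 164750
26 1449 164750 0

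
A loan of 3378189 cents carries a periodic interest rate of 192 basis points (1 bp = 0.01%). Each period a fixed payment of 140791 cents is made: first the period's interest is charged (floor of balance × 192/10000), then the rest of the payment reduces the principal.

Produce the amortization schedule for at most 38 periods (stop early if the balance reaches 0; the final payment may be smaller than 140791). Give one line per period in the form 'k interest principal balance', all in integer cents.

1. interest=⌊3378189·192/10000⌋=64861; principal=140791-64861=75930; balance=3378189-75930=3302259
2. interest=⌊3302259·192/10000⌋=63403; principal=140791-63403=77388; balance=3302259-77388=3224871
3. interest=⌊3224871·192/10000⌋=61917; principal=140791-61917=78874; balance=3224871-78874=3145997
4. interest=⌊3145997·192/10000⌋=60403; principal=140791-60403=80388; balance=3145997-80388=3065609
5. interest=⌊3065609·192/10000⌋=58859; principal=140791-58859=81932; balance=3065609-81932=2983677
6. interest=⌊2983677·192/10000⌋=57286; principal=140791-57286=83505; balance=2983677-83505=2900172
7. interest=⌊2900172·192/10000⌋=55683; principal=140791-55683=85108; balance=2900172-85108=2815064
8. interest=⌊2815064·192/10000⌋=54049; principal=140791-54049=86742; balance=2815064-86742=2728322
9. interest=⌊2728322·192/10000⌋=52383; principal=140791-52383=88408; balance=2728322-88408=2639914
10. interest=⌊2639914·192/10000⌋=50686; principal=140791-50686=90105; balance=2639914-90105=2549809
11. interest=⌊2549809·192/10000⌋=48956; principal=140791-48956=91835; balance=2549809-91835=2457974
12. interest=⌊2457974·192/10000⌋=47193; principal=140791-47193=93598; balance=2457974-93598=2364376
13. interest=⌊2364376·192/10000⌋=45396; principal=140791-45396=95395; balance=2364376-95395=2268981
14. interest=⌊2268981·192/10000⌋=43564; principal=140791-43564=97227; balance=2268981-97227=2171754
15. interest=⌊2171754·192/10000⌋=41697; principal=140791-41697=99094; balance=2171754-99094=2072660
16. interest=⌊2072660·192/10000⌋=39795; principal=140791-39795=100996; balance=2072660-100996=1971664
17. interest=⌊1971664·192/10000⌋=37855; principal=140791-37855=102936; balance=1971664-102936=1868728
18. interest=⌊1868728·192/10000⌋=35879; principal=140791-35879=104912; balance=1868728-104912=1763816
19. interest=⌊1763816·192/10000⌋=33865; principal=140791-33865=106926; balance=1763816-106926=1656890
20. interest=⌊1656890·192/10000⌋=31812; principal=140791-31812=108979; balance=1656890-108979=1547911
21. interest=⌊1547911·192/10000⌋=29719; principal=140791-29719=111072; balance=1547911-111072=1436839
22. interest=⌊1436839·192/10000⌋=27587; principal=140791-27587=113204; balance=1436839-113204=1323635
23. interest=⌊1323635·192/10000⌋=25413; principal=140791-25413=115378; balance=1323635-115378=1208257
24. interest=⌊1208257·192/10000⌋=23198; principal=140791-23198=117593; balance=1208257-117593=1090664
25. interest=⌊1090664·192/10000⌋=20940; principal=140791-20940=119851; balance=1090664-119851=970813
26. interest=⌊970813·192/10000⌋=18639; principal=140791-18639=122152; balance=970813-122152=848661
27. interest=⌊848661·192/10000⌋=16294; principal=140791-16294=124497; balance=848661-124497=724164
28. interest=⌊724164·192/10000⌋=13903; principal=140791-13903=126888; balance=724164-126888=597276
29. interest=⌊597276·192/10000⌋=11467; principal=140791-11467=129324; balance=597276-129324=467952
30. interest=⌊467952·192/10000⌋=8984; principal=140791-8984=131807; balance=467952-131807=336145
31. interest=⌊336145·192/10000⌋=6453; principal=140791-6453=134338; balance=336145-134338=201807
32. interest=⌊201807·192/10000⌋=3874; principal=140791-3874=136917; balance=201807-136917=64890
33. interest=⌊64890·192/10000⌋=1245; principal=min(140791-1245,64890)=64890; balance=64890-64890=0

1 64861 75930 3302259
2 63403 77388 3224871
3 61917 78874 3145997
4 60403 80388 3065609
5 58859 81932 2983677
6 57286 83505 2900172
7 55683 85108 2815064
8 54049 86742 2728322
9 52383 88408 2639914
10 50686 90105 2549809
11 48956 91835 2457974
12 47193 93598 2364376
13 45396 95395 2268981
14 43564 97227 2171754
15 41697 99094 2072660
16 39795 100996 1971664
17 37855 102936 1868728
18 35879 104912 1763816
19 33865 106926 1656890
20 31812 108979 1547911
21 29719 111072 1436839
22 27587 113204 1323635
23 25413 115378 1208257
24 23198 117593 1090664
25 20940 119851 970813
26 18639 122152 848661
27 16294 124497 724164
28 13903 126888 597276
29 11467 129324 467952
30 8984 131807 336145
31 6453 134338 201807
32 3874 136917 64890
33 1245 64890 0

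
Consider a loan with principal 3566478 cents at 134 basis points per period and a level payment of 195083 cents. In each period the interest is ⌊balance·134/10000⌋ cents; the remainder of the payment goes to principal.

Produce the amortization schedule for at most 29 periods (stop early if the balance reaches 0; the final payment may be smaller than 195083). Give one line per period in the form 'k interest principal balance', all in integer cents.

1 47790 147293 3419185
2 45817 149266 3269919
3 43816 151267 3118652
4 41789 153294 2965358
5 39735 155348 2810010
6 37654 157429 2652581
7 35544 159539 2493042
8 33406 161677 2331365
9 31240 163843 2167522
10 29044 166039 2001483
11 26819 168264 1833219
12 24565 170518 1662701
13 22280 172803 1489898
14 19964 175119 1314779
15 17618 177465 1137314
16 15240 179843 957471
17 12830 182253 775218
18 10387 184696 590522
19 7912 187171 403351
20 5404 189679 213672
21 2863 192220 21452
22 287 21452 0

1. interest=⌊3566478·134/10000⌋=47790; principal=195083-47790=147293; balance=3566478-147293=3419185
2. interest=⌊3419185·134/10000⌋=45817; principal=195083-45817=149266; balance=3419185-149266=3269919
3. interest=⌊3269919·134/10000⌋=43816; principal=195083-43816=151267; balance=3269919-151267=3118652
4. interest=⌊3118652·134/10000⌋=41789; principal=195083-41789=153294; balance=3118652-153294=2965358
5. interest=⌊2965358·134/10000⌋=39735; principal=195083-39735=155348; balance=2965358-155348=2810010
6. interest=⌊2810010·134/10000⌋=37654; principal=195083-37654=157429; balance=2810010-157429=2652581
7. interest=⌊2652581·134/10000⌋=35544; principal=195083-35544=159539; balance=2652581-159539=2493042
8. interest=⌊2493042·134/10000⌋=33406; principal=195083-33406=161677; balance=2493042-161677=2331365
9. interest=⌊2331365·134/10000⌋=31240; principal=195083-31240=163843; balance=2331365-163843=2167522
10. interest=⌊2167522·134/10000⌋=29044; principal=195083-29044=166039; balance=2167522-166039=2001483
11. interest=⌊2001483·134/10000⌋=26819; principal=195083-26819=168264; balance=2001483-168264=1833219
12. interest=⌊1833219·134/10000⌋=24565; principal=195083-24565=170518; balance=1833219-170518=1662701
13. interest=⌊1662701·134/10000⌋=22280; principal=195083-22280=172803; balance=1662701-172803=1489898
14. interest=⌊1489898·134/10000⌋=19964; principal=195083-19964=175119; balance=1489898-175119=1314779
15. interest=⌊1314779·134/10000⌋=17618; principal=195083-17618=177465; balance=1314779-177465=1137314
16. interest=⌊1137314·134/10000⌋=15240; principal=195083-15240=179843; balance=1137314-179843=957471
17. interest=⌊957471·134/10000⌋=12830; principal=195083-12830=182253; balance=957471-182253=775218
18. interest=⌊775218·134/10000⌋=10387; principal=195083-10387=184696; balance=775218-184696=590522
19. interest=⌊590522·134/10000⌋=7912; principal=195083-7912=187171; balance=590522-187171=403351
20. interest=⌊403351·134/10000⌋=5404; principal=195083-5404=189679; balance=403351-189679=213672
21. interest=⌊213672·134/10000⌋=2863; principal=195083-2863=192220; balance=213672-192220=21452
22. interest=⌊21452·134/10000⌋=287; principal=min(195083-287,21452)=21452; balance=21452-21452=0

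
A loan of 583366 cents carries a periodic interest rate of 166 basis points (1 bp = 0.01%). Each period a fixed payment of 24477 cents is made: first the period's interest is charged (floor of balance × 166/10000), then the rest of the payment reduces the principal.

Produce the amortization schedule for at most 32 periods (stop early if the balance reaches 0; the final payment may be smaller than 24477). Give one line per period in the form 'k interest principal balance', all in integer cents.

1 9683 14794 568572
2 9438 15039 553533
3 9188 15289 538244
4 8934 15543 522701
5 8676 15801 506900
6 8414 16063 490837
7 8147 16330 474507
8 7876 16601 457906
9 7601 16876 441030
10 7321 17156 423874
11 7036 17441 406433
12 6746 17731 388702
13 6452 18025 370677
14 6153 18324 352353
15 5849 18628 333725
16 5539 18938 314787
17 5225 19252 295535
18 4905 19572 275963
19 4580 19897 256066
20 4250 20227 235839
21 3914 20563 215276
22 3573 20904 194372
23 3226 21251 173121
24 2873 21604 151517
25 2515 21962 129555
26 2150 22327 107228
27 1779 22698 84530
28 1403 23074 61456
29 1020 23457 37999
30 630 23847 14152
31 234 14152 0

1. interest=⌊583366·166/10000⌋=9683; principal=24477-9683=14794; balance=583366-14794=568572
2. interest=⌊568572·166/10000⌋=9438; principal=24477-9438=15039; balance=568572-15039=553533
3. interest=⌊553533·166/10000⌋=9188; principal=24477-9188=15289; balance=553533-15289=538244
4. interest=⌊538244·166/10000⌋=8934; principal=24477-8934=15543; balance=538244-15543=522701
5. interest=⌊522701·166/10000⌋=8676; principal=24477-8676=15801; balance=522701-15801=506900
6. interest=⌊506900·166/10000⌋=8414; principal=24477-8414=16063; balance=506900-16063=490837
7. interest=⌊490837·166/10000⌋=8147; principal=24477-8147=16330; balance=490837-16330=474507
8. interest=⌊474507·166/10000⌋=7876; principal=24477-7876=16601; balance=474507-16601=457906
9. interest=⌊457906·166/10000⌋=7601; principal=24477-7601=16876; balance=457906-16876=441030
10. interest=⌊441030·166/10000⌋=7321; principal=24477-7321=17156; balance=441030-17156=423874
11. interest=⌊423874·166/10000⌋=7036; principal=24477-7036=17441; balance=423874-17441=406433
12. interest=⌊406433·166/10000⌋=6746; principal=24477-6746=17731; balance=406433-17731=388702
13. interest=⌊388702·166/10000⌋=6452; principal=24477-6452=18025; balance=388702-18025=370677
14. interest=⌊370677·166/10000⌋=6153; principal=24477-6153=18324; balance=370677-18324=352353
15. interest=⌊352353·166/10000⌋=5849; principal=24477-5849=18628; balance=352353-18628=333725
16. interest=⌊333725·166/10000⌋=5539; principal=24477-5539=18938; balance=333725-18938=314787
17. interest=⌊314787·166/10000⌋=5225; principal=24477-5225=19252; balance=314787-19252=295535
18. interest=⌊295535·166/10000⌋=4905; principal=24477-4905=19572; balance=295535-19572=275963
19. interest=⌊275963·166/10000⌋=4580; principal=24477-4580=19897; balance=275963-19897=256066
20. interest=⌊256066·166/10000⌋=4250; principal=24477-4250=20227; balance=256066-20227=235839
21. interest=⌊235839·166/10000⌋=3914; principal=24477-3914=20563; balance=235839-20563=215276
22. interest=⌊215276·166/10000⌋=3573; principal=24477-3573=20904; balance=215276-20904=194372
23. interest=⌊194372·166/10000⌋=3226; principal=24477-3226=21251; balance=194372-21251=173121
24. interest=⌊173121·166/10000⌋=2873; principal=24477-2873=21604; balance=173121-21604=151517
25. interest=⌊151517·166/10000⌋=2515; principal=24477-2515=21962; balance=151517-21962=129555
26. interest=⌊129555·166/10000⌋=2150; principal=24477-2150=22327; balance=129555-22327=107228
27. interest=⌊107228·166/10000⌋=1779; principal=24477-1779=22698; balance=107228-22698=84530
28. interest=⌊84530·166/10000⌋=1403; principal=24477-1403=23074; balance=84530-23074=61456
29. interest=⌊61456·166/10000⌋=1020; principal=24477-1020=23457; balance=61456-23457=37999
30. interest=⌊37999·166/10000⌋=630; principal=24477-630=23847; balance=37999-23847=14152
31. interest=⌊14152·166/10000⌋=234; principal=min(24477-234,14152)=14152; balance=14152-14152=0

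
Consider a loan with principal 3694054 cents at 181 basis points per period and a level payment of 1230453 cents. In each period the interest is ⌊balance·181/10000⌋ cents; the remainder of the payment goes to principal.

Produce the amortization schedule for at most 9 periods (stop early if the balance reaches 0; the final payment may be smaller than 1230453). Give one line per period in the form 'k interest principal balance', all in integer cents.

1 66862 1163591 2530463
2 45801 1184652 1345811
3 24359 1206094 139717
4 2528 139717 0

1. interest=⌊3694054·181/10000⌋=66862; principal=1230453-66862=1163591; balance=3694054-1163591=2530463
2. interest=⌊2530463·181/10000⌋=45801; principal=1230453-45801=1184652; balance=2530463-1184652=1345811
3. interest=⌊1345811·181/10000⌋=24359; principal=1230453-24359=1206094; balance=1345811-1206094=139717
4. interest=⌊139717·181/10000⌋=2528; principal=min(1230453-2528,139717)=139717; balance=139717-139717=0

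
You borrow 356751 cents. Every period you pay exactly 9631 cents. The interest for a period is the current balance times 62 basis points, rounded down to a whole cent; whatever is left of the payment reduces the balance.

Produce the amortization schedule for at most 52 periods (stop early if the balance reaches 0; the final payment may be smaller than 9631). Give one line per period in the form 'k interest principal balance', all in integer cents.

1 2211 7420 349331
2 2165 7466 341865
3 2119 7512 334353
4 2072 7559 326794
5 2026 7605 319189
6 1978 7653 311536
7 1931 7700 303836
8 1883 7748 296088
9 1835 7796 288292
10 1787 7844 280448
11 1738 7893 272555
12 1689 7942 264613
13 1640 7991 256622
14 1591 8040 248582
15 1541 8090 240492
16 1491 8140 232352
17 1440 8191 224161
18 1389 8242 215919
19 1338 8293 207626
20 1287 8344 199282
21 1235 8396 190886
22 1183 8448 182438
23 1131 8500 173938
24 1078 8553 165385
25 1025 8606 156779
26 972 8659 148120
27 918 8713 139407
28 864 8767 130640
29 809 8822 121818
30 755 8876 112942
31 700 8931 104011
32 644 8987 95024
33 589 9042 85982
34 533 9098 76884
35 476 9155 67729
36 419 9212 58517
37 362 9269 49248
38 305 9326 39922
39 247 9384 30538
40 189 9442 21096
41 130 9501 11595
42 71 9560 2035
43 12 2035 0

1. interest=⌊356751·62/10000⌋=2211; principal=9631-2211=7420; balance=356751-7420=349331
2. interest=⌊349331·62/10000⌋=2165; principal=9631-2165=7466; balance=349331-7466=341865
3. interest=⌊341865·62/10000⌋=2119; principal=9631-2119=7512; balance=341865-7512=334353
4. interest=⌊334353·62/10000⌋=2072; principal=9631-2072=7559; balance=334353-7559=326794
5. interest=⌊326794·62/10000⌋=2026; principal=9631-2026=7605; balance=326794-7605=319189
6. interest=⌊319189·62/10000⌋=1978; principal=9631-1978=7653; balance=319189-7653=311536
7. interest=⌊311536·62/10000⌋=1931; principal=9631-1931=7700; balance=311536-7700=303836
8. interest=⌊303836·62/10000⌋=1883; principal=9631-1883=7748; balance=303836-7748=296088
9. interest=⌊296088·62/10000⌋=1835; principal=9631-1835=7796; balance=296088-7796=288292
10. interest=⌊288292·62/10000⌋=1787; principal=9631-1787=7844; balance=288292-7844=280448
11. interest=⌊280448·62/10000⌋=1738; principal=9631-1738=7893; balance=280448-7893=272555
12. interest=⌊272555·62/10000⌋=1689; principal=9631-1689=7942; balance=272555-7942=264613
13. interest=⌊264613·62/10000⌋=1640; principal=9631-1640=7991; balance=264613-7991=256622
14. interest=⌊256622·62/10000⌋=1591; principal=9631-1591=8040; balance=256622-8040=248582
15. interest=⌊248582·62/10000⌋=1541; principal=9631-1541=8090; balance=248582-8090=240492
16. interest=⌊240492·62/10000⌋=1491; principal=9631-1491=8140; balance=240492-8140=232352
17. interest=⌊232352·62/10000⌋=1440; principal=9631-1440=8191; balance=232352-8191=224161
18. interest=⌊224161·62/10000⌋=1389; principal=9631-1389=8242; balance=224161-8242=215919
19. interest=⌊215919·62/10000⌋=1338; principal=9631-1338=8293; balance=215919-8293=207626
20. interest=⌊207626·62/10000⌋=1287; principal=9631-1287=8344; balance=207626-8344=199282
21. interest=⌊199282·62/10000⌋=1235; principal=9631-1235=8396; balance=199282-8396=190886
22. interest=⌊190886·62/10000⌋=1183; principal=9631-1183=8448; balance=190886-8448=182438
23. interest=⌊182438·62/10000⌋=1131; principal=9631-1131=8500; balance=182438-8500=173938
24. interest=⌊173938·62/10000⌋=1078; principal=9631-1078=8553; balance=173938-8553=165385
25. interest=⌊165385·62/10000⌋=1025; principal=9631-1025=8606; balance=165385-8606=156779
26. interest=⌊156779·62/10000⌋=972; principal=9631-972=8659; balance=156779-8659=148120
27. interest=⌊148120·62/10000⌋=918; principal=9631-918=8713; balance=148120-8713=139407
28. interest=⌊139407·62/10000⌋=864; principal=9631-864=8767; balance=139407-8767=130640
29. interest=⌊130640·62/10000⌋=809; principal=9631-809=8822; balance=130640-8822=121818
30. interest=⌊121818·62/10000⌋=755; principal=9631-755=8876; balance=121818-8876=112942
31. interest=⌊112942·62/10000⌋=700; principal=9631-700=8931; balance=112942-8931=104011
32. interest=⌊104011·62/10000⌋=644; principal=9631-644=8987; balance=104011-8987=95024
33. interest=⌊95024·62/10000⌋=589; principal=9631-589=9042; balance=95024-9042=85982
34. interest=⌊85982·62/10000⌋=533; principal=9631-533=9098; balance=85982-9098=76884
35. interest=⌊76884·62/10000⌋=476; principal=9631-476=9155; balance=76884-9155=67729
36. interest=⌊67729·62/10000⌋=419; principal=9631-419=9212; balance=67729-9212=58517
37. interest=⌊58517·62/10000⌋=362; principal=9631-362=9269; balance=58517-9269=49248
38. interest=⌊49248·62/10000⌋=305; principal=9631-305=9326; balance=49248-9326=39922
39. interest=⌊39922·62/10000⌋=247; principal=9631-247=9384; balance=39922-9384=30538
40. interest=⌊30538·62/10000⌋=189; principal=9631-189=9442; balance=30538-9442=21096
41. interest=⌊21096·62/10000⌋=130; principal=9631-130=9501; balance=21096-9501=11595
42. interest=⌊11595·62/10000⌋=71; principal=9631-71=9560; balance=11595-9560=2035
43. interest=⌊2035·62/10000⌋=12; principal=min(9631-12,2035)=2035; balance=2035-2035=0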